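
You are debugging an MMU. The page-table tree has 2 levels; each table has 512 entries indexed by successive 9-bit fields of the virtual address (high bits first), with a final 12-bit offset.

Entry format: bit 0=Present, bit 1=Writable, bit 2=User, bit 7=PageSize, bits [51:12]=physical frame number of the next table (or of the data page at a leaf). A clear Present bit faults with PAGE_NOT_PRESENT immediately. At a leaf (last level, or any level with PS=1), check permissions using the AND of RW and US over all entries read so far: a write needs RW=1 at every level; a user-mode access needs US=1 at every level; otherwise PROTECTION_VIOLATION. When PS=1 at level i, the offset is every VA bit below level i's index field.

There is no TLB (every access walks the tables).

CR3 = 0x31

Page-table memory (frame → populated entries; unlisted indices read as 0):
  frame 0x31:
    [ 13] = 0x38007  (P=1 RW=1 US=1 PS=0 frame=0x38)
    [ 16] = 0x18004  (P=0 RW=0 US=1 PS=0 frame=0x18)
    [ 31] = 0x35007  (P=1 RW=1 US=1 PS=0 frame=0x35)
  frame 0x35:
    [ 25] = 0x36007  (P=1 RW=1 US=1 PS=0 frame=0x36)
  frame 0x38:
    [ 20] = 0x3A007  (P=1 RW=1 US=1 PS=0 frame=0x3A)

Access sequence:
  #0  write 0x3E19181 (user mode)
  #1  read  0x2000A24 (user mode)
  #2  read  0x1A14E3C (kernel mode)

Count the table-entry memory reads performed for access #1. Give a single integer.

Per-access translation:
#0 VA=0x3E19181 (w,user):
  [0] read 0x31 idx=31: raw=0x35007 flags P=1 W=1 U=1 S=0
  [1] read 0x35 idx=25: raw=0x36007 flags P=1 W=1 U=1 S=0
  → PA=0x36181  (2 entries read)
#1 VA=0x2000A24 (r,user):
  [0] read 0x31 idx=16: raw=0x18004 flags P=0 W=0 U=1 S=0
  ✗ PAGE_NOT_PRESENT  [1 reads]
#2 VA=0x1A14E3C (r,kernel):
  [0] read 0x31 idx=13: raw=0x38007 flags P=1 W=1 U=1 S=0
  [1] read 0x38 idx=20: raw=0x3A007 flags P=1 W=1 U=1 S=0
  → PA=0x3AE3C  (2 entries read)

Entries read for #1: 1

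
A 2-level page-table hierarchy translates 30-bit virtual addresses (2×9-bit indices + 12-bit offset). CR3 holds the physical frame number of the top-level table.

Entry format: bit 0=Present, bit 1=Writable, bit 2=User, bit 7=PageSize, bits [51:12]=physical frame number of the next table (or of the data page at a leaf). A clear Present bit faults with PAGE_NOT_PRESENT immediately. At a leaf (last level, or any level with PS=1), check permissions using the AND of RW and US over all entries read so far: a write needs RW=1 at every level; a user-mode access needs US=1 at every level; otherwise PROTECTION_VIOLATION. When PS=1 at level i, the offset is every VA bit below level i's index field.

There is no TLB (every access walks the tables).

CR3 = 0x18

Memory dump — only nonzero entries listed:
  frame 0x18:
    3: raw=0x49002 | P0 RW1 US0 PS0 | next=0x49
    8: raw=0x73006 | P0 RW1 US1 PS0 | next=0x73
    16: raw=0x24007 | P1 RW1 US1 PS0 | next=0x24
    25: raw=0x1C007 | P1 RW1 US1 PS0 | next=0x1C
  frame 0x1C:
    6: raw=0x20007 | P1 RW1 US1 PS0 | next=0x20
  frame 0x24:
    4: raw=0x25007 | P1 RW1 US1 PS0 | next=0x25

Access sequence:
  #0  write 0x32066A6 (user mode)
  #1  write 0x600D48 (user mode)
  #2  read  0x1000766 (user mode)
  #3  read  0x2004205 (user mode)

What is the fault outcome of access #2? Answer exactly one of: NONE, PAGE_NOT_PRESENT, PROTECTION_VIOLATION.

Per-access translation:
#0 VA=0x32066A6 (w,user):
  L0 @0x18[25] → 0x1C007  P=1,RW=1,US=1,PS=0
  L1 @0x1C[6] → 0x20007  P=1,RW=1,US=1,PS=0
  ⇒ phys 0x206A6  [2 reads]
#1 VA=0x600D48 (w,user):
  L0 @0x18[3] → 0x49002  P=0,RW=1,US=0,PS=0
  ⇒ fault: PAGE_NOT_PRESENT  — 1 lookups
#2 VA=0x1000766 (r,user):
  L0 @0x18[8] → 0x73006  P=0,RW=1,US=1,PS=0
  ⇒ fault: PAGE_NOT_PRESENT  — 1 lookups
#3 VA=0x2004205 (r,user):
  L0 @0x18[16] → 0x24007  P=1,RW=1,US=1,PS=0
  L1 @0x24[4] → 0x25007  P=1,RW=1,US=1,PS=0
  ⇒ phys 0x25205  [2 reads]

Access #2 fault: PAGE_NOT_PRESENT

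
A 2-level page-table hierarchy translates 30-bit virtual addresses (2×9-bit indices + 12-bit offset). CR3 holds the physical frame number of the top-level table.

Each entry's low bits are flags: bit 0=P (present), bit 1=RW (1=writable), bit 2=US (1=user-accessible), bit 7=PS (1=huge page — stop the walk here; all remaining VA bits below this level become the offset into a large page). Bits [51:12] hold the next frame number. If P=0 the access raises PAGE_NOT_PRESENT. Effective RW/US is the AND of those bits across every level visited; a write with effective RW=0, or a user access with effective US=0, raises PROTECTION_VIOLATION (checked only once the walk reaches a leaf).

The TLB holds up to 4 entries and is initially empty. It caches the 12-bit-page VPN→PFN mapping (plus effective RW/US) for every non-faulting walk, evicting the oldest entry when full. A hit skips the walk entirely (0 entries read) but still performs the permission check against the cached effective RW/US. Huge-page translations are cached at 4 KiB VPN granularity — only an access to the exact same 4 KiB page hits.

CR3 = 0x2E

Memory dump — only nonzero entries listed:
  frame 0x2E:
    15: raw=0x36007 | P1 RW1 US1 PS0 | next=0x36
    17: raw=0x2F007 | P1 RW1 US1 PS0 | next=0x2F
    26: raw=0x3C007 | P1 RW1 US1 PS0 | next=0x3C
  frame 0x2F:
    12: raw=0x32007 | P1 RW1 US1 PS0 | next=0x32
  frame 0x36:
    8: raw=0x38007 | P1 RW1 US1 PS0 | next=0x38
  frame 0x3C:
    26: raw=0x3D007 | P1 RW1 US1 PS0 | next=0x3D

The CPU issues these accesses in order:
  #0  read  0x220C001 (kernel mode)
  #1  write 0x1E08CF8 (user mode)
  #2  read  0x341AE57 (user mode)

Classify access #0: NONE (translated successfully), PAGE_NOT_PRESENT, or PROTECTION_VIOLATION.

Trace:
#0 VA=0x220C001 (r,kernel):
  [0] read 0x2E idx=17: raw=0x2F007 flags P=1 W=1 U=1 S=0
  [1] read 0x2F idx=12: raw=0x32007 flags P=1 W=1 U=1 S=0
  → PA=0x32001  (2 entries read)
#1 VA=0x1E08CF8 (w,user):
  [0] read 0x2E idx=15: raw=0x36007 flags P=1 W=1 U=1 S=0
  [1] read 0x36 idx=8: raw=0x38007 flags P=1 W=1 U=1 S=0
  → PA=0x38CF8  (2 entries read)
#2 VA=0x341AE57 (r,user):
  [0] read 0x2E idx=26: raw=0x3C007 flags P=1 W=1 U=1 S=0
  [1] read 0x3C idx=26: raw=0x3D007 flags P=1 W=1 U=1 S=0
  → PA=0x3DE57  (2 entries read)

Access #0 fault: NONE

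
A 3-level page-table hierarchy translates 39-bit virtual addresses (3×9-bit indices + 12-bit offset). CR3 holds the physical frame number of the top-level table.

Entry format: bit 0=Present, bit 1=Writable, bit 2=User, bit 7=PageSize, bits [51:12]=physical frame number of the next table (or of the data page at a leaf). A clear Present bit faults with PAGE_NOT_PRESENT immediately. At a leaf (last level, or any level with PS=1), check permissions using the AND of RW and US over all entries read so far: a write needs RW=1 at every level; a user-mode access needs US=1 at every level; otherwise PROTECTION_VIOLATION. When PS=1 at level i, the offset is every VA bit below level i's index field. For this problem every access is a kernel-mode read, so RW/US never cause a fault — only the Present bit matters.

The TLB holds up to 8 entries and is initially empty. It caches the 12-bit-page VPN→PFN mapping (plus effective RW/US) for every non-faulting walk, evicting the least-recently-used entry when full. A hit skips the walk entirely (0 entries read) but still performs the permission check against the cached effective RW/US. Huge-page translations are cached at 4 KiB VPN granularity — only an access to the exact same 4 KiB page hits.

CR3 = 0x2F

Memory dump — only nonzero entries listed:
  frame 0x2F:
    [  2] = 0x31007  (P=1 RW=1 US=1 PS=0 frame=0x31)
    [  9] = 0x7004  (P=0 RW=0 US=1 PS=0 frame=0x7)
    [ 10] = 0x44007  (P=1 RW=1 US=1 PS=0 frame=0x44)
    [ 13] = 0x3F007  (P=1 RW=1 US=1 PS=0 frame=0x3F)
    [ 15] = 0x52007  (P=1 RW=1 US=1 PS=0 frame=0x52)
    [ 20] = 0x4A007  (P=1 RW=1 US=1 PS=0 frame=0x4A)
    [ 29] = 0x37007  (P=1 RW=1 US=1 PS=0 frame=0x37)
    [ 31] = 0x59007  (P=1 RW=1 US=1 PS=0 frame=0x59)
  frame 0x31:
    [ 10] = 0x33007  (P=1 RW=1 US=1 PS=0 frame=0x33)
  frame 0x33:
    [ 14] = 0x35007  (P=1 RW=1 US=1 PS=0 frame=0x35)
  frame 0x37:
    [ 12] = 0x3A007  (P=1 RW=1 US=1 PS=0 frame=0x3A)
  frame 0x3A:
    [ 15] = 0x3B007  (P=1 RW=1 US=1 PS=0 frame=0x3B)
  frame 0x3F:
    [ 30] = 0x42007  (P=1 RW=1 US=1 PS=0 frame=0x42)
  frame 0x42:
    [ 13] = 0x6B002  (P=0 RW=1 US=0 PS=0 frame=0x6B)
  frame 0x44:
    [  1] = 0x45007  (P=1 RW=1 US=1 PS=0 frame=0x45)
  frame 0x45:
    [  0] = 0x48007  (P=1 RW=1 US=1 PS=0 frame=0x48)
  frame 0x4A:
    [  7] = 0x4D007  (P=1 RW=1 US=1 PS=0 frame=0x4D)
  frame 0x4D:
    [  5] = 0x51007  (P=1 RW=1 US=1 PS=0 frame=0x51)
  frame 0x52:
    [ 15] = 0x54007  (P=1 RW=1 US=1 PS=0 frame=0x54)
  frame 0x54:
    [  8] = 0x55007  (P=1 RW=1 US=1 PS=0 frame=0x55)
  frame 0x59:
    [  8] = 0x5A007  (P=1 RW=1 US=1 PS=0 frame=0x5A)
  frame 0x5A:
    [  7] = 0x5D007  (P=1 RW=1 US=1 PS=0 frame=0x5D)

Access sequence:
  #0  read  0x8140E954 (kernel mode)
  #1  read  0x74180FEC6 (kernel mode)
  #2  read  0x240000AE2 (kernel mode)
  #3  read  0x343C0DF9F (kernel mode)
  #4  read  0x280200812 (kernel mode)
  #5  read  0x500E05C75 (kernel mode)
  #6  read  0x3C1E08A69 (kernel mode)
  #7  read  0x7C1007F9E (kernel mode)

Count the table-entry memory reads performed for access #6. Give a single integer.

Walk each access:
#0 VA=0x8140E954 (r,kernel):
  L0: frame=0x2F idx=2 entry=0x31007 [P=1 RW=1 US=1 PS=0]
  L1: frame=0x31 idx=10 entry=0x33007 [P=1 RW=1 US=1 PS=0]
  L2: frame=0x33 idx=14 entry=0x35007 [P=1 RW=1 US=1 PS=0]
  ✓ 0x35954  — 3 lookups
#1 VA=0x74180FEC6 (r,kernel):
  L0: frame=0x2F idx=29 entry=0x37007 [P=1 RW=1 US=1 PS=0]
  L1: frame=0x37 idx=12 entry=0x3A007 [P=1 RW=1 US=1 PS=0]
  L2: frame=0x3A idx=15 entry=0x3B007 [P=1 RW=1 US=1 PS=0]
  ✓ 0x3BEC6  — 3 lookups
#2 VA=0x240000AE2 (r,kernel):
  L0: frame=0x2F idx=9 entry=0x7004 [P=0 RW=0 US=1 PS=0]
  ✗ PAGE_NOT_PRESENT  [1 reads]
#3 VA=0x343C0DF9F (r,kernel):
  L0: frame=0x2F idx=13 entry=0x3F007 [P=1 RW=1 US=1 PS=0]
  L1: frame=0x3F idx=30 entry=0x42007 [P=1 RW=1 US=1 PS=0]
  L2: frame=0x42 idx=13 entry=0x6B002 [P=0 RW=1 US=0 PS=0]
  ✗ PAGE_NOT_PRESENT  [3 reads]
#4 VA=0x280200812 (r,kernel):
  L0: frame=0x2F idx=10 entry=0x44007 [P=1 RW=1 US=1 PS=0]
  L1: frame=0x44 idx=1 entry=0x45007 [P=1 RW=1 US=1 PS=0]
  L2: frame=0x45 idx=0 entry=0x48007 [P=1 RW=1 US=1 PS=0]
  ✓ 0x48812  — 3 lookups
#5 VA=0x500E05C75 (r,kernel):
  L0: frame=0x2F idx=20 entry=0x4A007 [P=1 RW=1 US=1 PS=0]
  L1: frame=0x4A idx=7 entry=0x4D007 [P=1 RW=1 US=1 PS=0]
  L2: frame=0x4D idx=5 entry=0x51007 [P=1 RW=1 US=1 PS=0]
  ✓ 0x51C75  — 3 lookups
#6 VA=0x3C1E08A69 (r,kernel):
  L0: frame=0x2F idx=15 entry=0x52007 [P=1 RW=1 US=1 PS=0]
  L1: frame=0x52 idx=15 entry=0x54007 [P=1 RW=1 US=1 PS=0]
  L2: frame=0x54 idx=8 entry=0x55007 [P=1 RW=1 US=1 PS=0]
  ✓ 0x55A69  — 3 lookups
#7 VA=0x7C1007F9E (r,kernel):
  L0: frame=0x2F idx=31 entry=0x59007 [P=1 RW=1 US=1 PS=0]
  L1: frame=0x59 idx=8 entry=0x5A007 [P=1 RW=1 US=1 PS=0]
  L2: frame=0x5A idx=7 entry=0x5D007 [P=1 RW=1 US=1 PS=0]
  ✓ 0x5DF9E  — 3 lookups

Entries read for #6: 3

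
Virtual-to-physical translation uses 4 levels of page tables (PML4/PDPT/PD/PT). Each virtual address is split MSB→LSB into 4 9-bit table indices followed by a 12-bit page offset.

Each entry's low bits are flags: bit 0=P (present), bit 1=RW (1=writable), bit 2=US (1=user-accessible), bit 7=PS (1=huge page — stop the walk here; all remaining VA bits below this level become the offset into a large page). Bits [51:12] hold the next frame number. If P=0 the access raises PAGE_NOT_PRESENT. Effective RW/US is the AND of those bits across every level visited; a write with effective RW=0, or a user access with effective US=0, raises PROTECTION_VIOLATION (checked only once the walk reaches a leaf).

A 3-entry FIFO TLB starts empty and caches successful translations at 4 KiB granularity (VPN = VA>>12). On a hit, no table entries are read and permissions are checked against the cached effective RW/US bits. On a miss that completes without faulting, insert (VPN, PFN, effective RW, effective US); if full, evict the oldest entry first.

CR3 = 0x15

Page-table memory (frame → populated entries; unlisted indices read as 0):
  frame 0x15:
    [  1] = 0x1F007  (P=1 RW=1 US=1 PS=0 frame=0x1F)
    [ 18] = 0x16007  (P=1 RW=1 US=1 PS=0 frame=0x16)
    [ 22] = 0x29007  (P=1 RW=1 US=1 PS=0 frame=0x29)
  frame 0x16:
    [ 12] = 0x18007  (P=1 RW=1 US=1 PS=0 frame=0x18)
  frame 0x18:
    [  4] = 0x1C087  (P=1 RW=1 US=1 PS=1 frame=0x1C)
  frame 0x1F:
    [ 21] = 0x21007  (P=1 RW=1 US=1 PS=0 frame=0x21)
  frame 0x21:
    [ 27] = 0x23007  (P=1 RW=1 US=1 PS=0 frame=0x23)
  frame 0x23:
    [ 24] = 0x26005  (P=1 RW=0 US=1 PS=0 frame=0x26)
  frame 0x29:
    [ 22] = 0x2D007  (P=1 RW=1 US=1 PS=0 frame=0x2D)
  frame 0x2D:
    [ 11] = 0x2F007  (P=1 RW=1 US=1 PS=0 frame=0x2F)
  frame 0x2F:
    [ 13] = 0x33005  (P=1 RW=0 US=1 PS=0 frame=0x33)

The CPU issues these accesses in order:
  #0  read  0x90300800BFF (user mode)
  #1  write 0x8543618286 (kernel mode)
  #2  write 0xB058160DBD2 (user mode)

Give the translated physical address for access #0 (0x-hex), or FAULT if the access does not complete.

Walk each access:
#0 VA=0x90300800BFF (r,user):
  [0] read 0x15 idx=18: raw=0x16007 flags P=1 W=1 U=1 S=0
  [1] read 0x16 idx=12: raw=0x18007 flags P=1 W=1 U=1 S=0
  [2] read 0x18 idx=4: raw=0x1C087 flags P=1 W=1 U=1 S=1
  → PA=0x1CBFF (huge @L2)  (3 entries read)
#1 VA=0x8543618286 (w,kernel):
  [0] read 0x15 idx=1: raw=0x1F007 flags P=1 W=1 U=1 S=0
  [1] read 0x1F idx=21: raw=0x21007 flags P=1 W=1 U=1 S=0
  [2] read 0x21 idx=27: raw=0x23007 flags P=1 W=1 U=1 S=0
  [3] read 0x23 idx=24: raw=0x26005 flags P=1 W=0 U=1 S=0
  ⇒ fault: PROTECTION_VIOLATION  — 4 lookups
#2 VA=0xB058160DBD2 (w,user):
  [0] read 0x15 idx=22: raw=0x29007 flags P=1 W=1 U=1 S=0
  [1] read 0x29 idx=22: raw=0x2D007 flags P=1 W=1 U=1 S=0
  [2] read 0x2D idx=11: raw=0x2F007 flags P=1 W=1 U=1 S=0
  [3] read 0x2F idx=13: raw=0x33005 flags P=1 W=0 U=1 S=0
  ⇒ fault: PROTECTION_VIOLATION  — 4 lookups

Access #0 PA: 0x1CBFF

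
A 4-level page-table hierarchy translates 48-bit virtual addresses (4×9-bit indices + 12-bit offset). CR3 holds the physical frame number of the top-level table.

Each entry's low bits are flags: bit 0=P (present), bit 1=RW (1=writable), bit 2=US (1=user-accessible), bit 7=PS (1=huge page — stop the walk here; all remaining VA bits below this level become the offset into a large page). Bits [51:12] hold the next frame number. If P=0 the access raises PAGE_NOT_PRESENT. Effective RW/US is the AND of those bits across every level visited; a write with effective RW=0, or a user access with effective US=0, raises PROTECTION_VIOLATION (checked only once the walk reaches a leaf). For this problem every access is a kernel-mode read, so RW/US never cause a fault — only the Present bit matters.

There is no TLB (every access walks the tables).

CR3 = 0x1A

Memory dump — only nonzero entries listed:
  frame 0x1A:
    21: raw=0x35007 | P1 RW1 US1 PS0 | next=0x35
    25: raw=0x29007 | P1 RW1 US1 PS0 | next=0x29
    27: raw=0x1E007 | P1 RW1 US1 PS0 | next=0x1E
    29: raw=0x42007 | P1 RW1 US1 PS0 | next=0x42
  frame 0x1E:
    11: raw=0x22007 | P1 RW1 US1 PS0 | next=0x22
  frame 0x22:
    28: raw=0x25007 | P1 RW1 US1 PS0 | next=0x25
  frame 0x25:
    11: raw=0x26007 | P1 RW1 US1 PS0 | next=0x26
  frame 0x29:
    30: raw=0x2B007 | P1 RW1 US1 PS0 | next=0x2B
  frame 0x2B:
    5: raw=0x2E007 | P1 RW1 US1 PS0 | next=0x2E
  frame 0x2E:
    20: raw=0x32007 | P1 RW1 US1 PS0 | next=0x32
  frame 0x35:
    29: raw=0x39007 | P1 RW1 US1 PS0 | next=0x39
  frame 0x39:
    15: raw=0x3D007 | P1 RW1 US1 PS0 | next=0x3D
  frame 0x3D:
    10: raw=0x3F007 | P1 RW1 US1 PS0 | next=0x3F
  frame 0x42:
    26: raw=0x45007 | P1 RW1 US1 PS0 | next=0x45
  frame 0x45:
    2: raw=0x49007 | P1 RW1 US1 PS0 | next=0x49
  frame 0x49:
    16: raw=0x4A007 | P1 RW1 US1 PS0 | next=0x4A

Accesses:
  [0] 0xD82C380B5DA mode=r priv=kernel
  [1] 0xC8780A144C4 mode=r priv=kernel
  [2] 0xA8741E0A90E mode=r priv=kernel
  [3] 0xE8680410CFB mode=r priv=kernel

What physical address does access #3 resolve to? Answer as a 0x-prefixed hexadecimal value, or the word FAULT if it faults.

Trace:
#0 VA=0xD82C380B5DA (r,kernel):
  lvl0: tbl 0x1A, slot 27 ⇒ 0x1E007 (P1/RW1/US1/PS0)
  lvl1: tbl 0x1E, slot 11 ⇒ 0x22007 (P1/RW1/US1/PS0)
  lvl2: tbl 0x22, slot 28 ⇒ 0x25007 (P1/RW1/US1/PS0)
  lvl3: tbl 0x25, slot 11 ⇒ 0x26007 (P1/RW1/US1/PS0)
  → PA=0x265DA  (4 entries read)
#1 VA=0xC8780A144C4 (r,kernel):
  lvl0: tbl 0x1A, slot 25 ⇒ 0x29007 (P1/RW1/US1/PS0)
  lvl1: tbl 0x29, slot 30 ⇒ 0x2B007 (P1/RW1/US1/PS0)
  lvl2: tbl 0x2B, slot 5 ⇒ 0x2E007 (P1/RW1/US1/PS0)
  lvl3: tbl 0x2E, slot 20 ⇒ 0x32007 (P1/RW1/US1/PS0)
  → PA=0x324C4  (4 entries read)
#2 VA=0xA8741E0A90E (r,kernel):
  lvl0: tbl 0x1A, slot 21 ⇒ 0x35007 (P1/RW1/US1/PS0)
  lvl1: tbl 0x35, slot 29 ⇒ 0x39007 (P1/RW1/US1/PS0)
  lvl2: tbl 0x39, slot 15 ⇒ 0x3D007 (P1/RW1/US1/PS0)
  lvl3: tbl 0x3D, slot 10 ⇒ 0x3F007 (P1/RW1/US1/PS0)
  → PA=0x3F90E  (4 entries read)
#3 VA=0xE8680410CFB (r,kernel):
  lvl0: tbl 0x1A, slot 29 ⇒ 0x42007 (P1/RW1/US1/PS0)
  lvl1: tbl 0x42, slot 26 ⇒ 0x45007 (P1/RW1/US1/PS0)
  lvl2: tbl 0x45, slot 2 ⇒ 0x49007 (P1/RW1/US1/PS0)
  lvl3: tbl 0x49, slot 16 ⇒ 0x4A007 (P1/RW1/US1/PS0)
  → PA=0x4ACFB  (4 entries read)

Access #3 PA: 0x4ACFB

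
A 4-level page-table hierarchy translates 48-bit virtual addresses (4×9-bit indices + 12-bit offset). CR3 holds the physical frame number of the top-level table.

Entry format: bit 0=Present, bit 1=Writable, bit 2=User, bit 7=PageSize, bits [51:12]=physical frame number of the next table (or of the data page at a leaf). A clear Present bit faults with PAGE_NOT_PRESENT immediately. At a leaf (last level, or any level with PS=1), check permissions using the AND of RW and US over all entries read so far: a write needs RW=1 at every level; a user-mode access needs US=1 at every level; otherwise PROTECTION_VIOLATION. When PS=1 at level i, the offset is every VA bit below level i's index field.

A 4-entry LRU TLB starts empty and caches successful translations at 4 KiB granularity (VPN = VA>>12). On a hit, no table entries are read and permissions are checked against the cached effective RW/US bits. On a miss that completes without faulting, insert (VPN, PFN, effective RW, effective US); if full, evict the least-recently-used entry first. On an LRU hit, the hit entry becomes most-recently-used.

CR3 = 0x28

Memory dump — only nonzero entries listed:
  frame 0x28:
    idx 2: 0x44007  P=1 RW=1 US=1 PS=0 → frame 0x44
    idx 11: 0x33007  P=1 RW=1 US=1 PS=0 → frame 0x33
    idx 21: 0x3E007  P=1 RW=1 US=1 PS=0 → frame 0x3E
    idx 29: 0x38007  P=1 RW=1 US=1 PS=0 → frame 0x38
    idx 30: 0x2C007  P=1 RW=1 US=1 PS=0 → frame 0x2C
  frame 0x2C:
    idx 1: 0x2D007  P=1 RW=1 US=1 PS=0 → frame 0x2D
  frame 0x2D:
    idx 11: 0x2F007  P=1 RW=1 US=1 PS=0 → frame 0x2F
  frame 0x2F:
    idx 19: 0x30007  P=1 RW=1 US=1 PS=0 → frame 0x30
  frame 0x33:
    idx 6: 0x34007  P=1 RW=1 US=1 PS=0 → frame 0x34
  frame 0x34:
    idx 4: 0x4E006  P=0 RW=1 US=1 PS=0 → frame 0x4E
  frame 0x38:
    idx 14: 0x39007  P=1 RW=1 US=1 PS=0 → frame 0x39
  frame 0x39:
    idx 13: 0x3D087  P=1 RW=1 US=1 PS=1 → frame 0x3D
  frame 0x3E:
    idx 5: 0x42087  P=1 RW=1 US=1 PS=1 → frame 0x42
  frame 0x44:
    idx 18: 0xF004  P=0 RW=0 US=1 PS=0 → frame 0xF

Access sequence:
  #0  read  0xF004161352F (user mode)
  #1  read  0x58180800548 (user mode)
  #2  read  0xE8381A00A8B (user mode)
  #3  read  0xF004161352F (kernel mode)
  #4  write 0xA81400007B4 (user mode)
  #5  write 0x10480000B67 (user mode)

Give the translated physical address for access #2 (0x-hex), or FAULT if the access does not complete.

Trace:
#0 VA=0xF004161352F (r,user):
  lvl0: tbl 0x28, slot 30 ⇒ 0x2C007 (P1/RW1/US1/PS0)
  lvl1: tbl 0x2C, slot 1 ⇒ 0x2D007 (P1/RW1/US1/PS0)
  lvl2: tbl 0x2D, slot 11 ⇒ 0x2F007 (P1/RW1/US1/PS0)
  lvl3: tbl 0x2F, slot 19 ⇒ 0x30007 (P1/RW1/US1/PS0)
  → PA=0x3052F  (4 entries read)
#1 VA=0x58180800548 (r,user):
  lvl0: tbl 0x28, slot 11 ⇒ 0x33007 (P1/RW1/US1/PS0)
  lvl1: tbl 0x33, slot 6 ⇒ 0x34007 (P1/RW1/US1/PS0)
  lvl2: tbl 0x34, slot 4 ⇒ 0x4E006 (P0/RW1/US1/PS0)
  → PAGE_NOT_PRESENT  (3 entries read)
#2 VA=0xE8381A00A8B (r,user):
  lvl0: tbl 0x28, slot 29 ⇒ 0x38007 (P1/RW1/US1/PS0)
  lvl1: tbl 0x38, slot 14 ⇒ 0x39007 (P1/RW1/US1/PS0)
  lvl2: tbl 0x39, slot 13 ⇒ 0x3D087 (P1/RW1/US1/PS1)
  → PA=0x3DA8B (huge @L2)  (3 entries read)
#3 VA=0xF004161352F (r,kernel):
  TLB hit vpn=0xF0041613 → PA=0x3052F
#4 VA=0xA81400007B4 (w,user):
  lvl0: tbl 0x28, slot 21 ⇒ 0x3E007 (P1/RW1/US1/PS0)
  lvl1: tbl 0x3E, slot 5 ⇒ 0x42087 (P1/RW1/US1/PS1)
  → PA=0x427B4 (huge @L1)  (2 entries read)
#5 VA=0x10480000B67 (w,user):
  lvl0: tbl 0x28, slot 2 ⇒ 0x44007 (P1/RW1/US1/PS0)
  lvl1: tbl 0x44, slot 18 ⇒ 0xF004 (P0/RW0/US1/PS0)
  → PAGE_NOT_PRESENT  (2 entries read)

Access #2 PA: 0x3DA8B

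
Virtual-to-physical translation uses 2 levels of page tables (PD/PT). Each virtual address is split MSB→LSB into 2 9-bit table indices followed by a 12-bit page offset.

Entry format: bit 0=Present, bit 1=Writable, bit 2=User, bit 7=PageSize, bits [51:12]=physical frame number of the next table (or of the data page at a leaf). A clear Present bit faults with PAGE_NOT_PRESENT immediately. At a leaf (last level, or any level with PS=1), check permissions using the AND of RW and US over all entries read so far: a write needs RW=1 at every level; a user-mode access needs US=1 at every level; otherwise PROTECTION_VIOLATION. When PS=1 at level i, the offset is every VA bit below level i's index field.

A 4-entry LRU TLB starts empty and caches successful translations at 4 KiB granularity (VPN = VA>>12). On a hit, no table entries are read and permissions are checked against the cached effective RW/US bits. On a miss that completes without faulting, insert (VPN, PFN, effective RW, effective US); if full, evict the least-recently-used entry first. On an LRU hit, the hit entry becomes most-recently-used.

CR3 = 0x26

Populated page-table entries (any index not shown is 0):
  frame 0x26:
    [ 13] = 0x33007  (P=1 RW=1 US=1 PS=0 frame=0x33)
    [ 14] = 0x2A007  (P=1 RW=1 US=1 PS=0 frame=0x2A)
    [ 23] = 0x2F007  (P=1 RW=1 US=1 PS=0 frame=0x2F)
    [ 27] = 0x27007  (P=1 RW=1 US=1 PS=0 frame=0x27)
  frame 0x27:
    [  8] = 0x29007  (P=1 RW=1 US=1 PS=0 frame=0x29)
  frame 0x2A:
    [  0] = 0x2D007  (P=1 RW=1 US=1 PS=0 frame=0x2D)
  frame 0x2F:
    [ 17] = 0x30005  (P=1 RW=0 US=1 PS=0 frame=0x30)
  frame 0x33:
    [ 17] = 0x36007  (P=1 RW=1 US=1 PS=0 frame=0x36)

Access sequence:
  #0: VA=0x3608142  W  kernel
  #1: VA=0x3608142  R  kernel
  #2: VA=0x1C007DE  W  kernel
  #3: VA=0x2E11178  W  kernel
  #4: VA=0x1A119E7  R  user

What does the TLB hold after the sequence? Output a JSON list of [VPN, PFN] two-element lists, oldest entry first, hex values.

Per-access translation:
#0 VA=0x3608142 (w,kernel):
  L0: frame=0x26 idx=27 entry=0x27007 [P=1 RW=1 US=1 PS=0]
  L1: frame=0x27 idx=8 entry=0x29007 [P=1 RW=1 US=1 PS=0]
  → PA=0x29142  (2 entries read)
#1 VA=0x3608142 (r,kernel):
  TLB hit vpn=0x3608 → PA=0x29142
#2 VA=0x1C007DE (w,kernel):
  L0: frame=0x26 idx=14 entry=0x2A007 [P=1 RW=1 US=1 PS=0]
  L1: frame=0x2A idx=0 entry=0x2D007 [P=1 RW=1 US=1 PS=0]
  → PA=0x2D7DE  (2 entries read)
#3 VA=0x2E11178 (w,kernel):
  L0: frame=0x26 idx=23 entry=0x2F007 [P=1 RW=1 US=1 PS=0]
  L1: frame=0x2F idx=17 entry=0x30005 [P=1 RW=0 US=1 PS=0]
  → PROTECTION_VIOLATION  (2 entries read)
#4 VA=0x1A119E7 (r,user):
  L0: frame=0x26 idx=13 entry=0x33007 [P=1 RW=1 US=1 PS=0]
  L1: frame=0x33 idx=17 entry=0x36007 [P=1 RW=1 US=1 PS=0]
  → PA=0x369E7  (2 entries read)

TLB: [["0x3608", "0x29"], ["0x1C00", "0x2D"], ["0x1A11", "0x36"]]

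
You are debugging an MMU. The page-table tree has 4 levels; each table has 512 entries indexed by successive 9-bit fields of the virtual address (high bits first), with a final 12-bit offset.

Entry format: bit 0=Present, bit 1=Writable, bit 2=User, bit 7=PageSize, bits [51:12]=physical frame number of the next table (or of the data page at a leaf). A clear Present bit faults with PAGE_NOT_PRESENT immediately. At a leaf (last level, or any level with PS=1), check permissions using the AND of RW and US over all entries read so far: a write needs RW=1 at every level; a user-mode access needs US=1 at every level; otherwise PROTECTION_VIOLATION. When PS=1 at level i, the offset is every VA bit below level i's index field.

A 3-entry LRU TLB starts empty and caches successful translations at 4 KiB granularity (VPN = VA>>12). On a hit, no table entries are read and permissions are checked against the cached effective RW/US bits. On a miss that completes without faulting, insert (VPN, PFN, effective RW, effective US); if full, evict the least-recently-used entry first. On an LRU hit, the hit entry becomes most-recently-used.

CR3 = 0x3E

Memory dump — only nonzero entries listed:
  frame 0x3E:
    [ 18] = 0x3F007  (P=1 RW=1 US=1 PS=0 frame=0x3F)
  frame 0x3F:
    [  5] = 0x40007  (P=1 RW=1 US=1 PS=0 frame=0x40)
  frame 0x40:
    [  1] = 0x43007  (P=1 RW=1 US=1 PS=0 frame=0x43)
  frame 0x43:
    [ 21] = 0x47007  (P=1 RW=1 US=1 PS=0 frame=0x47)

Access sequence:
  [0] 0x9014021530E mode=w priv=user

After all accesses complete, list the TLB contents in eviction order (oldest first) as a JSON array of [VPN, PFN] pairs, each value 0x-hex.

Trace:
#0 VA=0x9014021530E (w,user):
  L0: frame=0x3E idx=18 entry=0x3F007 [P=1 RW=1 US=1 PS=0]
  L1: frame=0x3F idx=5 entry=0x40007 [P=1 RW=1 US=1 PS=0]
  L2: frame=0x40 idx=1 entry=0x43007 [P=1 RW=1 US=1 PS=0]
  L3: frame=0x43 idx=21 entry=0x47007 [P=1 RW=1 US=1 PS=0]
  ✓ 0x4730E  — 4 lookups

TLB: [["0x90140215", "0x47"]]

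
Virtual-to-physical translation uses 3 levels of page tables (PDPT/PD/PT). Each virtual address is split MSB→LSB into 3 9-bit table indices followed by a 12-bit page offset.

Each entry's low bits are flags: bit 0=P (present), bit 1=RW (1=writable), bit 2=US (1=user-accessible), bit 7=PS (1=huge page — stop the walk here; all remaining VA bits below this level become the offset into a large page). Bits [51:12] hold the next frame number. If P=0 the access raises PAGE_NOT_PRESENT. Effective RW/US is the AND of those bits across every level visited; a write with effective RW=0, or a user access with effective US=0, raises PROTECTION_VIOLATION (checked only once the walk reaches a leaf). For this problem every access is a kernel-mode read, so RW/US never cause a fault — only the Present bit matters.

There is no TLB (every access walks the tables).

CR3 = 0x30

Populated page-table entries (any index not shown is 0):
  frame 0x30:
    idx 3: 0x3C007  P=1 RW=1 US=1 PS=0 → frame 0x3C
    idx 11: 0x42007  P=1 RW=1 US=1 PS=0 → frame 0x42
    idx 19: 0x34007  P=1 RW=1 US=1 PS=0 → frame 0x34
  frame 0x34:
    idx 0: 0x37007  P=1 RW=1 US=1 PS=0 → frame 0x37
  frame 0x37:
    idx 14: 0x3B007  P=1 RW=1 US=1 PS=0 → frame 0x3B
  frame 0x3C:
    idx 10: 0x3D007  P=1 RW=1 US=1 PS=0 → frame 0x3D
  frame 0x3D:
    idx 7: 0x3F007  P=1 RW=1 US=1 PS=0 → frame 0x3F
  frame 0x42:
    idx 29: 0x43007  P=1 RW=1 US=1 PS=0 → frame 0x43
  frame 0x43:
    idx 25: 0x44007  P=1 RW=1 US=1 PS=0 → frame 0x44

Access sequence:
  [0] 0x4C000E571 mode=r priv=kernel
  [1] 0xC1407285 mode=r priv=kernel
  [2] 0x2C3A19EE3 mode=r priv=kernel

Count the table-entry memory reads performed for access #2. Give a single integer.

Trace:
#0 VA=0x4C000E571 (r,kernel):
  L0 @0x30[19] → 0x34007  P=1,RW=1,US=1,PS=0
  L1 @0x34[0] → 0x37007  P=1,RW=1,US=1,PS=0
  L2 @0x37[14] → 0x3B007  P=1,RW=1,US=1,PS=0
  ⇒ phys 0x3B571  [3 reads]
#1 VA=0xC1407285 (r,kernel):
  L0 @0x30[3] → 0x3C007  P=1,RW=1,US=1,PS=0
  L1 @0x3C[10] → 0x3D007  P=1,RW=1,US=1,PS=0
  L2 @0x3D[7] → 0x3F007  P=1,RW=1,US=1,PS=0
  ⇒ phys 0x3F285  [3 reads]
#2 VA=0x2C3A19EE3 (r,kernel):
  L0 @0x30[11] → 0x42007  P=1,RW=1,US=1,PS=0
  L1 @0x42[29] → 0x43007  P=1,RW=1,US=1,PS=0
  L2 @0x43[25] → 0x44007  P=1,RW=1,US=1,PS=0
  ⇒ phys 0x44EE3  [3 reads]

Entries read for #2: 3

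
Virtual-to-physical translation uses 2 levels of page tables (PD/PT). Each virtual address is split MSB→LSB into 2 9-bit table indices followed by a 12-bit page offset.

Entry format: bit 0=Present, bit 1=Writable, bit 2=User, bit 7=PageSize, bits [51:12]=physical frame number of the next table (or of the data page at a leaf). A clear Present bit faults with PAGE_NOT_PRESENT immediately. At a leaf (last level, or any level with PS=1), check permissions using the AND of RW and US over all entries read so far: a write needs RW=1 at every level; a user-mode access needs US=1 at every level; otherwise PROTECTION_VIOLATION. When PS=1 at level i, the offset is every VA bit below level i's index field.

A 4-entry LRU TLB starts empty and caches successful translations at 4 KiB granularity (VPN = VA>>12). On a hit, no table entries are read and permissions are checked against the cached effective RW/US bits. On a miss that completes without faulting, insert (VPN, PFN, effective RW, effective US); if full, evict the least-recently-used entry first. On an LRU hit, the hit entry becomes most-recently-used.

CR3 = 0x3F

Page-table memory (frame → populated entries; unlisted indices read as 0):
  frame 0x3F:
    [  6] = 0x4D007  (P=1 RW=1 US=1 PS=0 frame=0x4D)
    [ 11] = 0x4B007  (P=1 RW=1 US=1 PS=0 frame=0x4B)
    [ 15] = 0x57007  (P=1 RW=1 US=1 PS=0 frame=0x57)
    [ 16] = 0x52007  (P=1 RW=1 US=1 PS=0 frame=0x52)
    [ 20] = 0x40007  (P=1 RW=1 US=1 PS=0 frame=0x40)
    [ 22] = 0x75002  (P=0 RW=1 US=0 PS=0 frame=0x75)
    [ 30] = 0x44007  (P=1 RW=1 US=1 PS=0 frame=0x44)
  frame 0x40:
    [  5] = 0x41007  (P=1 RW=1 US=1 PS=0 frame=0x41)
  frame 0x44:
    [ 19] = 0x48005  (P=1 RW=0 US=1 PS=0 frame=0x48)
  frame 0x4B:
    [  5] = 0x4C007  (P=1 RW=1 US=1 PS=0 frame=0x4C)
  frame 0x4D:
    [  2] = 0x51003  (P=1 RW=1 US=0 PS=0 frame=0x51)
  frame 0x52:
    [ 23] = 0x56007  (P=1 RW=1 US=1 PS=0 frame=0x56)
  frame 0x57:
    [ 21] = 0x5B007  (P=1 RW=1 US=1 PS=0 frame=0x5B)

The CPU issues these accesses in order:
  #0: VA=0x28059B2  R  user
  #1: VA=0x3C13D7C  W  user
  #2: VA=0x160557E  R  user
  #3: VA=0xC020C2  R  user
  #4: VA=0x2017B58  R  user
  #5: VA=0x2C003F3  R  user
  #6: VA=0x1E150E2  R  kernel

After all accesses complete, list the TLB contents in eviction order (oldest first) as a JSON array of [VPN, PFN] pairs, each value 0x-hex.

Per-access translation:
#0 VA=0x28059B2 (r,user):
  [0] read 0x3F idx=20: raw=0x40007 flags P=1 W=1 U=1 S=0
  [1] read 0x40 idx=5: raw=0x41007 flags P=1 W=1 U=1 S=0
  → PA=0x419B2  (2 entries read)
#1 VA=0x3C13D7C (w,user):
  [0] read 0x3F idx=30: raw=0x44007 flags P=1 W=1 U=1 S=0
  [1] read 0x44 idx=19: raw=0x48005 flags P=1 W=0 U=1 S=0
  ⇒ fault: PROTECTION_VIOLATION  — 2 lookups
#2 VA=0x160557E (r,user):
  [0] read 0x3F idx=11: raw=0x4B007 flags P=1 W=1 U=1 S=0
  [1] read 0x4B idx=5: raw=0x4C007 flags P=1 W=1 U=1 S=0
  → PA=0x4C57E  (2 entries read)
#3 VA=0xC020C2 (r,user):
  [0] read 0x3F idx=6: raw=0x4D007 flags P=1 W=1 U=1 S=0
  [1] read 0x4D idx=2: raw=0x51003 flags P=1 W=1 U=0 S=0
  ⇒ fault: PROTECTION_VIOLATION  — 2 lookups
#4 VA=0x2017B58 (r,user):
  [0] read 0x3F idx=16: raw=0x52007 flags P=1 W=1 U=1 S=0
  [1] read 0x52 idx=23: raw=0x56007 flags P=1 W=1 U=1 S=0
  → PA=0x56B58  (2 entries read)
#5 VA=0x2C003F3 (r,user):
  [0] read 0x3F idx=22: raw=0x75002 flags P=0 W=1 U=0 S=0
  ⇒ fault: PAGE_NOT_PRESENT  — 1 lookups
#6 VA=0x1E150E2 (r,kernel):
  [0] read 0x3F idx=15: raw=0x57007 flags P=1 W=1 U=1 S=0
  [1] read 0x57 idx=21: raw=0x5B007 flags P=1 W=1 U=1 S=0
  → PA=0x5B0E2  (2 entries read)

TLB: [["0x2805", "0x41"], ["0x1605", "0x4C"], ["0x2017", "0x56"], ["0x1E15", "0x5B"]]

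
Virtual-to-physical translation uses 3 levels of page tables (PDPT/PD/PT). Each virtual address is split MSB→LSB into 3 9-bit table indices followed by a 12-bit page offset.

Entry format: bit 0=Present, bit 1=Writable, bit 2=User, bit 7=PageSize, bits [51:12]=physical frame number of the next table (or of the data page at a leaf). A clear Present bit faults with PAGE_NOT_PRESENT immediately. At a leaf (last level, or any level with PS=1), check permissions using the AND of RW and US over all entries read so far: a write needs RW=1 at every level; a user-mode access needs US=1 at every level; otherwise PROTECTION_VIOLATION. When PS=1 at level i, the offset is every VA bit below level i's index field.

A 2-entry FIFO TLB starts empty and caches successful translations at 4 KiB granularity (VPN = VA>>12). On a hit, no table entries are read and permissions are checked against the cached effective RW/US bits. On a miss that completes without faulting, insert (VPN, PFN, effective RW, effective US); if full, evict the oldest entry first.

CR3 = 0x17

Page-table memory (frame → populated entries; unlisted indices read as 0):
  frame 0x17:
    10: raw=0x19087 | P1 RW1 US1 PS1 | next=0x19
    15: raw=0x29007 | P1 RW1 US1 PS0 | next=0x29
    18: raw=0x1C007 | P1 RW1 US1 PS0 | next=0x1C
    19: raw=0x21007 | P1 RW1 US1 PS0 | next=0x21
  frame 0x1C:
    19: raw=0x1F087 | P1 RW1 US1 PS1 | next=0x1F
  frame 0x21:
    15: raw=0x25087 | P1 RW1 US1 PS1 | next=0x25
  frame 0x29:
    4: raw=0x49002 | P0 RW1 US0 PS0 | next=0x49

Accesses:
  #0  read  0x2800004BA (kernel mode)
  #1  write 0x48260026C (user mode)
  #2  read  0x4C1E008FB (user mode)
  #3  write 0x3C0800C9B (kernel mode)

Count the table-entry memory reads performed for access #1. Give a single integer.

Walk each access:
#0 VA=0x2800004BA (r,kernel):
  [0] read 0x17 idx=10: raw=0x19087 flags P=1 W=1 U=1 S=1
  → PA=0x194BA (huge @L0)  (1 entries read)
#1 VA=0x48260026C (w,user):
  [0] read 0x17 idx=18: raw=0x1C007 flags P=1 W=1 U=1 S=0
  [1] read 0x1C idx=19: raw=0x1F087 flags P=1 W=1 U=1 S=1
  → PA=0x1F26C (huge @L1)  (2 entries read)
#2 VA=0x4C1E008FB (r,user):
  [0] read 0x17 idx=19: raw=0x21007 flags P=1 W=1 U=1 S=0
  [1] read 0x21 idx=15: raw=0x25087 flags P=1 W=1 U=1 S=1
  → PA=0x258FB (huge @L1)  (2 entries read)
#3 VA=0x3C0800C9B (w,kernel):
  [0] read 0x17 idx=15: raw=0x29007 flags P=1 W=1 U=1 S=0
  [1] read 0x29 idx=4: raw=0x49002 flags P=0 W=1 U=0 S=0
  ✗ PAGE_NOT_PRESENT  [2 reads]

Entries read for #1: 2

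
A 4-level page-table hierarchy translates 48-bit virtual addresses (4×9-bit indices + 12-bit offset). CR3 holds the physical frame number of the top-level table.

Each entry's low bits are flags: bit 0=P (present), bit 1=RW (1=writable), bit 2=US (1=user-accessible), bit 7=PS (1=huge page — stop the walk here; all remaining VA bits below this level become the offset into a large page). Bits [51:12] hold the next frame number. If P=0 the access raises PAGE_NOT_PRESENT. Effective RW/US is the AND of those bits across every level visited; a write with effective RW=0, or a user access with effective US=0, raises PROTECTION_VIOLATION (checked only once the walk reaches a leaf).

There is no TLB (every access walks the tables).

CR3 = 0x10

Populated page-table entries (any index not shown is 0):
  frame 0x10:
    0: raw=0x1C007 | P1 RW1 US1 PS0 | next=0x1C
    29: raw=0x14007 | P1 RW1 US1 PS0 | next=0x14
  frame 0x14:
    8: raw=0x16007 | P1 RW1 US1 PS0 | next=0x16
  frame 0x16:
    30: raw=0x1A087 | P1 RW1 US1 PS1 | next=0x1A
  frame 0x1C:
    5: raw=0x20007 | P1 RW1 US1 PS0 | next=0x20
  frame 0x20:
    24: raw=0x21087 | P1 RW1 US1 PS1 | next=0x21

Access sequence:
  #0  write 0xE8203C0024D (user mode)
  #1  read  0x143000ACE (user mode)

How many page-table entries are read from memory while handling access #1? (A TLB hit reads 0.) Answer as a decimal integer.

Walk each access:
#0 VA=0xE8203C0024D (w,user):
  lvl0: tbl 0x10, slot 29 ⇒ 0x14007 (P1/RW1/US1/PS0)
  lvl1: tbl 0x14, slot 8 ⇒ 0x16007 (P1/RW1/US1/PS0)
  lvl2: tbl 0x16, slot 30 ⇒ 0x1A087 (P1/RW1/US1/PS1)
  → PA=0x1A24D (huge @L2)  (3 entries read)
#1 VA=0x143000ACE (r,user):
  lvl0: tbl 0x10, slot 0 ⇒ 0x1C007 (P1/RW1/US1/PS0)
  lvl1: tbl 0x1C, slot 5 ⇒ 0x20007 (P1/RW1/US1/PS0)
  lvl2: tbl 0x20, slot 24 ⇒ 0x21087 (P1/RW1/US1/PS1)
  → PA=0x21ACE (huge @L2)  (3 entries read)

Entries read for #1: 3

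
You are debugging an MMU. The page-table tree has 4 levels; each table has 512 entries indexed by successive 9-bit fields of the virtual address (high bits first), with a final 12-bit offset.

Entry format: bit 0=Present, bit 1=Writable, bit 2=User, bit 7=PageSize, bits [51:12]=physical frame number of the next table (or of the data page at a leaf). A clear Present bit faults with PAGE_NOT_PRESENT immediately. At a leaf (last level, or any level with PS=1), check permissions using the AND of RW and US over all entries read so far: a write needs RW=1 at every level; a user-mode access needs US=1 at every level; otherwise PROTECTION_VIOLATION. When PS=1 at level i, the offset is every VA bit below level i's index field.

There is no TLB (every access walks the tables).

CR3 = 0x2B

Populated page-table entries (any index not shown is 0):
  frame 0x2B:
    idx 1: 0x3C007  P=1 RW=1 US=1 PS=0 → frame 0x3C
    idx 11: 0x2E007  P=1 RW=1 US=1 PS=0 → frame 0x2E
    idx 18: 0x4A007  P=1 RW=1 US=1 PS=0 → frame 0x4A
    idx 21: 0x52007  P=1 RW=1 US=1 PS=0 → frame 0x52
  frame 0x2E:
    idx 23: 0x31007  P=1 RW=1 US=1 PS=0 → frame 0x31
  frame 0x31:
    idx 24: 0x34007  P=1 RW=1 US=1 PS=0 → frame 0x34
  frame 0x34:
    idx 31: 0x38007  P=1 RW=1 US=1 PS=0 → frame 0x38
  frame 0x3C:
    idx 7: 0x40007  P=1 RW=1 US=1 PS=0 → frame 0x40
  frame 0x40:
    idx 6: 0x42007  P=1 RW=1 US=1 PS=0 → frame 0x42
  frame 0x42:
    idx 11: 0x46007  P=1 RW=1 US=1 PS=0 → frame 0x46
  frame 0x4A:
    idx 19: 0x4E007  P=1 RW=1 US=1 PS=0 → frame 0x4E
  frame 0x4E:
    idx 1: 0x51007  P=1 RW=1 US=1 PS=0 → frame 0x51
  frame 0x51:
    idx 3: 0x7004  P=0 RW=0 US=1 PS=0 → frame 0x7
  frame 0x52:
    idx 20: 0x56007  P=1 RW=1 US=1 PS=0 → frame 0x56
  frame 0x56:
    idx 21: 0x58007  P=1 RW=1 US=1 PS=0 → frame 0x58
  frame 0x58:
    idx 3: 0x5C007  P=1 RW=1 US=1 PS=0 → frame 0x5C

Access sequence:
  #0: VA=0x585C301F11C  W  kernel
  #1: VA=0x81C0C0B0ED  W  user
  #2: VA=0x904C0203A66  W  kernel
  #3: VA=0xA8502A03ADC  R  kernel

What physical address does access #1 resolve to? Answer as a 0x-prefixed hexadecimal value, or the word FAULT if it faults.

Trace:
#0 VA=0x585C301F11C (w,kernel):
  L0: frame=0x2B idx=11 entry=0x2E007 [P=1 RW=1 US=1 PS=0]
  L1: frame=0x2E idx=23 entry=0x31007 [P=1 RW=1 US=1 PS=0]
  L2: frame=0x31 idx=24 entry=0x34007 [P=1 RW=1 US=1 PS=0]
  L3: frame=0x34 idx=31 entry=0x38007 [P=1 RW=1 US=1 PS=0]
  → PA=0x3811C  (4 entries read)
#1 VA=0x81C0C0B0ED (w,user):
  L0: frame=0x2B idx=1 entry=0x3C007 [P=1 RW=1 US=1 PS=0]
  L1: frame=0x3C idx=7 entry=0x40007 [P=1 RW=1 US=1 PS=0]
  L2: frame=0x40 idx=6 entry=0x42007 [P=1 RW=1 US=1 PS=0]
  L3: frame=0x42 idx=11 entry=0x46007 [P=1 RW=1 US=1 PS=0]
  → PA=0x460ED  (4 entries read)
#2 VA=0x904C0203A66 (w,kernel):
  L0: frame=0x2B idx=18 entry=0x4A007 [P=1 RW=1 US=1 PS=0]
  L1: frame=0x4A idx=19 entry=0x4E007 [P=1 RW=1 US=1 PS=0]
  L2: frame=0x4E idx=1 entry=0x51007 [P=1 RW=1 US=1 PS=0]
  L3: frame=0x51 idx=3 entry=0x7004 [P=0 RW=0 US=1 PS=0]
  ⇒ fault: PAGE_NOT_PRESENT  — 4 lookups
#3 VA=0xA8502A03ADC (r,kernel):
  L0: frame=0x2B idx=21 entry=0x52007 [P=1 RW=1 US=1 PS=0]
  L1: frame=0x52 idx=20 entry=0x56007 [P=1 RW=1 US=1 PS=0]
  L2: frame=0x56 idx=21 entry=0x58007 [P=1 RW=1 US=1 PS=0]
  L3: frame=0x58 idx=3 entry=0x5C007 [P=1 RW=1 US=1 PS=0]
  → PA=0x5CADC  (4 entries read)

Access #1 PA: 0x460ED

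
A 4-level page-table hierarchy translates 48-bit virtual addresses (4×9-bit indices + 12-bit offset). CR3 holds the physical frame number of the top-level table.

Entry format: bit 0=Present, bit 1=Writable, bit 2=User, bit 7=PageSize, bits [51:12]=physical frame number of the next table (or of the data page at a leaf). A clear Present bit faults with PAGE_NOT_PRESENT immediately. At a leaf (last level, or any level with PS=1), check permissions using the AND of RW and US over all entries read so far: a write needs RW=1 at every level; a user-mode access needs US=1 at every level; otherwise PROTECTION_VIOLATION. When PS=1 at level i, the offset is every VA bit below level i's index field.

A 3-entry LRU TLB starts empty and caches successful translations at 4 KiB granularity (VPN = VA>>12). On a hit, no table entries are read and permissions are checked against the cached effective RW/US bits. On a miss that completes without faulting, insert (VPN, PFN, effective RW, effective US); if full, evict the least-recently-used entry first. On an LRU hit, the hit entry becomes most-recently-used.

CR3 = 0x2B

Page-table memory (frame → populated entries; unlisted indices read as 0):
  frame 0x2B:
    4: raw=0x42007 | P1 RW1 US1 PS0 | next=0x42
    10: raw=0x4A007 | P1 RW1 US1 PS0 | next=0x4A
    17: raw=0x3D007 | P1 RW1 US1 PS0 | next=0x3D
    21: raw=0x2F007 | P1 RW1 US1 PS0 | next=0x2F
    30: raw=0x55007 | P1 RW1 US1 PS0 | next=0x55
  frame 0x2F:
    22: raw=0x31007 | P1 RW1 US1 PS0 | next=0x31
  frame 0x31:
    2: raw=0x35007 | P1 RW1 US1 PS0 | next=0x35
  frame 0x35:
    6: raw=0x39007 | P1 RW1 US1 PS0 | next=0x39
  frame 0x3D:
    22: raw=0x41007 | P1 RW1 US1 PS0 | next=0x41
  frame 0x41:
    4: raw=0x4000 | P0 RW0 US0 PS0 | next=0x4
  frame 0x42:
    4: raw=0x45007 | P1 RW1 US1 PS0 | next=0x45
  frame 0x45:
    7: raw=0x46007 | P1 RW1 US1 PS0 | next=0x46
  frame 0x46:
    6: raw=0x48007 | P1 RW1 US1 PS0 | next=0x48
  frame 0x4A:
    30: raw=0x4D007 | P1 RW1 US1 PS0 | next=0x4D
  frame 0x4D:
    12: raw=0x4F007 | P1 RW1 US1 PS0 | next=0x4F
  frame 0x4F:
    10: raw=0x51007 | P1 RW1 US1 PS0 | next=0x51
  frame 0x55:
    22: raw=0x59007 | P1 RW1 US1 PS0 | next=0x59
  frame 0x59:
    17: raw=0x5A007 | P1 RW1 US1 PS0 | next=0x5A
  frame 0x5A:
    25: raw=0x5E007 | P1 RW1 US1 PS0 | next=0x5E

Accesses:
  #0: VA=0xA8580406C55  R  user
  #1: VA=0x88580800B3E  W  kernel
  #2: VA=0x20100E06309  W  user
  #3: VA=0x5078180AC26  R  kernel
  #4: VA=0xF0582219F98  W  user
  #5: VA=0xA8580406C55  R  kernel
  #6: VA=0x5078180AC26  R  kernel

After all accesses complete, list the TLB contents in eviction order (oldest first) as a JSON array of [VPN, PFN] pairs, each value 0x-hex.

Walk each access:
#0 VA=0xA8580406C55 (r,user):
  lvl0: tbl 0x2B, slot 21 ⇒ 0x2F007 (P1/RW1/US1/PS0)
  lvl1: tbl 0x2F, slot 22 ⇒ 0x31007 (P1/RW1/US1/PS0)
  lvl2: tbl 0x31, slot 2 ⇒ 0x35007 (P1/RW1/US1/PS0)
  lvl3: tbl 0x35, slot 6 ⇒ 0x39007 (P1/RW1/US1/PS0)
  ✓ 0x39C55  — 4 lookups
#1 VA=0x88580800B3E (w,kernel):
  lvl0: tbl 0x2B, slot 17 ⇒ 0x3D007 (P1/RW1/US1/PS0)
  lvl1: tbl 0x3D, slot 22 ⇒ 0x41007 (P1/RW1/US1/PS0)
  lvl2: tbl 0x41, slot 4 ⇒ 0x4000 (P0/RW0/US0/PS0)
  ✗ PAGE_NOT_PRESENT  [3 reads]
#2 VA=0x20100E06309 (w,user):
  lvl0: tbl 0x2B, slot 4 ⇒ 0x42007 (P1/RW1/US1/PS0)
  lvl1: tbl 0x42, slot 4 ⇒ 0x45007 (P1/RW1/US1/PS0)
  lvl2: tbl 0x45, slot 7 ⇒ 0x46007 (P1/RW1/US1/PS0)
  lvl3: tbl 0x46, slot 6 ⇒ 0x48007 (P1/RW1/US1/PS0)
  ✓ 0x48309  — 4 lookups
#3 VA=0x5078180AC26 (r,kernel):
  lvl0: tbl 0x2B, slot 10 ⇒ 0x4A007 (P1/RW1/US1/PS0)
  lvl1: tbl 0x4A, slot 30 ⇒ 0x4D007 (P1/RW1/US1/PS0)
  lvl2: tbl 0x4D, slot 12 ⇒ 0x4F007 (P1/RW1/US1/PS0)
  lvl3: tbl 0x4F, slot 10 ⇒ 0x51007 (P1/RW1/US1/PS0)
  ✓ 0x51C26  — 4 lookups
#4 VA=0xF0582219F98 (w,user):
  lvl0: tbl 0x2B, slot 30 ⇒ 0x55007 (P1/RW1/US1/PS0)
  lvl1: tbl 0x55, slot 22 ⇒ 0x59007 (P1/RW1/US1/PS0)
  lvl2: tbl 0x59, slot 17 ⇒ 0x5A007 (P1/RW1/US1/PS0)
  lvl3: tbl 0x5A, slot 25 ⇒ 0x5E007 (P1/RW1/US1/PS0)
  ✓ 0x5EF98  — 4 lookups
#5 VA=0xA8580406C55 (r,kernel):
  lvl0: tbl 0x2B, slot 21 ⇒ 0x2F007 (P1/RW1/US1/PS0)
  lvl1: tbl 0x2F, slot 22 ⇒ 0x31007 (P1/RW1/US1/PS0)
  lvl2: tbl 0x31, slot 2 ⇒ 0x35007 (P1/RW1/US1/PS0)
  lvl3: tbl 0x35, slot 6 ⇒ 0x39007 (P1/RW1/US1/PS0)
  ✓ 0x39C55  — 4 lookups
#6 VA=0x5078180AC26 (r,kernel):
  TLB hit vpn=0x5078180A → PA=0x51C26

TLB: [["0xF0582219", "0x5E"], ["0xA8580406", "0x39"], ["0x5078180A", "0x51"]]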